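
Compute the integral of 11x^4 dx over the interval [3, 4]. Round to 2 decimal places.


Find the antiderivative of 11x^4:
F(x) = 11/5 * x^5
Apply the Fundamental Theorem of Calculus:
F(4) - F(3)
= 11/5 * 4^5 - 11/5 * 3^5
= 11/5 * (1024 - 243)
= 11/5 * 781
= 8591/5 = 1718.20

1718.20


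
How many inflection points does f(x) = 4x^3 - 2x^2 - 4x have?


Inflection points occur where f''(x) = 0 and concavity changes.
f(x) = 4x^3 - 2x^2 - 4x
f'(x) = 12x^2 - 4x - 4
f''(x) = 24x - 4
Set f''(x) = 0:
24x - 4 = 0
x = 4 / 24 = 1/6
Since f''(x) is linear (degree 1), it changes sign at this point.
Therefore there is exactly 1 inflection point.

1


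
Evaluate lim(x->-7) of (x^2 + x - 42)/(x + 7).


Direct substitution gives 0/0, so we factor the numerator.
Factor: (x^2 + x - 42) = (x + 7)(x - 6)
Cancel the common factor (x + 7):
(x^2 + x - 42)/(x + 7) = (x - 6)
Now substitute x = -7:
= (-7) - (6) = -13

-13


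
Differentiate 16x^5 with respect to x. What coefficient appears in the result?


We apply the power rule: d/dx [ax^n] = a*n * x^(n-1)
d/dx [16x^5]
= 16 * 5 * x^(5-1)
= 80x^4
The coefficient is 80

80


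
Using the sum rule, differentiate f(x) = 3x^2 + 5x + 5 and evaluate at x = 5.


Differentiate term by term using power and sum rules:
f(x) = 3x^2 + 5x + 5
f'(x) = 6x + 5
Substitute x = 5:
f'(5) = 6 * 5 + 5
= 30 + 5
= 35

35


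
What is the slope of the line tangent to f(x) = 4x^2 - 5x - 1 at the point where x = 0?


The slope of the tangent line equals f'(x) at the point.
f(x) = 4x^2 - 5x - 1
f'(x) = 8x - 5
At x = 0:
f'(0) = 8 * 0 - 5
= 0 - 5
= -5

-5


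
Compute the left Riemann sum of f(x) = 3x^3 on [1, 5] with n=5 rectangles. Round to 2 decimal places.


Left Riemann sum uses left endpoints of each subinterval.
Interval: [1, 5], n = 5
dx = (5 - 1) / 5 = 4/5
Left endpoints: [1, 9/5, 13/5, 17/5, 21/5]
f values: [3, 2187/125, 6591/125, 14739/125, 27783/125]
Sum = dx * (sum of f values)
= 4/5 * 2067/5
= 8268/25 = 330.72

330.72


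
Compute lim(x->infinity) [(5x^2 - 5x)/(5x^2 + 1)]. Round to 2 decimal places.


For limits at infinity with equal-degree polynomials,
we compare leading coefficients.
Numerator leading term: 5x^2
Denominator leading term: 5x^2
Divide both by x^2:
lim = (5 - 5/x) / (5 + 1/x^2)
As x -> infinity, the 1/x and 1/x^2 terms vanish:
= 5/5 = 1 = 1.00

1.00


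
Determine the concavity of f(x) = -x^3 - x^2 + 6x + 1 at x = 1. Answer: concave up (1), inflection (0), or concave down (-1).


Concavity is determined by the sign of f''(x).
f(x) = -x^3 - x^2 + 6x + 1
f'(x) = -3x^2 - 2x + 6
f''(x) = -6x - 2
f''(1) = -6 * 1 - 2
= -6 - 2
= -8
Since f''(1) < 0, the function is concave down (-1)

-1


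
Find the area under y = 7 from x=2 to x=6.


The area under a constant function y = 7 is a rectangle.
Width = 6 - 2 = 4
Height = 7
Area = width * height
= 4 * 7
= 28

28


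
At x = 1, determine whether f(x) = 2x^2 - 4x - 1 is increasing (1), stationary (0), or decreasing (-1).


Compute f'(x) to determine behavior:
f'(x) = 4x - 4
f'(1) = 4 * 1 - 4
= 4 - 4
= 0
Since f'(1) = 0, the function is stationary (0)

0


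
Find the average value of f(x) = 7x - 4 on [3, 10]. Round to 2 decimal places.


Average value = 1/(b-a) * integral from a to b of f(x) dx
First compute the integral of 7x - 4:
F(x) = (7/2)x^2 - 4x
F(10) = 7/2 * 100 - 4 * 10 = 310
F(3) = 7/2 * 9 - 4 * 3 = 39/2
Integral = 310 - 39/2 = 581/2
Average = (581/2) / (10 - 3) = (581/2) / 7
= 83/2 = 41.50

41.50


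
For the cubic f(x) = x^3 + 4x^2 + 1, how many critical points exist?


Find where f'(x) = 0:
f(x) = x^3 + 4x^2 + 1
f'(x) = 3x^2 + 8x
This is a quadratic in x. Use the discriminant to count real roots.
Discriminant = (8)^2 - 4 * 3 * 0
= 64 - 0
= 64
Since discriminant > 0, f'(x) = 0 has 2 real solutions.
Number of critical points: 2

2


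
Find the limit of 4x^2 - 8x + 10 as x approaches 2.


Since polynomials are continuous, we use direct substitution.
lim(x->2) of 4x^2 - 8x + 10
= 4 * 2^2 - 8 * 2 + 10
= 16 - 16 + 10
= 10

10


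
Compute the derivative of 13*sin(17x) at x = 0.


Apply the chain rule to differentiate 13*sin(17x):
d/dx [13*sin(17x)]
= 13 * cos(17x) * d/dx(17x)
= 13 * 17 * cos(17x)
= 221 * cos(17x)
Evaluate at x = 0:
= 221 * cos(0)
= 221 * 1
= 221

221


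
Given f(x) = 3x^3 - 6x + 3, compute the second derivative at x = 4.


First derivative:
f'(x) = 9x^2 - 6
Second derivative:
f''(x) = 18x
Substitute x = 4:
f''(4) = 18 * 4 + 0
= 72 + 0
= 72

72


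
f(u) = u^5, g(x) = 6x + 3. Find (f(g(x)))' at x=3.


Using the chain rule: (f(g(x)))' = f'(g(x)) * g'(x)
First, find g(3):
g(3) = 6 * 3 + 3 = 21
Next, f'(u) = 5u^4
And g'(x) = 6
So f'(g(3)) * g'(3)
= 5 * 21^4 * 6
= 5 * 194481 * 6
= 5834430

5834430


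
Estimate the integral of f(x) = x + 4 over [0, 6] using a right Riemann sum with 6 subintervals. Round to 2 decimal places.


Right Riemann sum uses right endpoints of each subinterval.
Interval: [0, 6], n = 6
dx = (6 - 0) / 6 = 1
Right endpoints: [1, 2, 3, 4, 5, 6]
f values: [5, 6, 7, 8, 9, 10]
Sum = dx * (sum of f values)
= 1 * 45
= 45 = 45.00

45.00


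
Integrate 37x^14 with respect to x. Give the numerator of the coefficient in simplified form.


Apply the power rule for integration:
integral of ax^n dx = a/(n+1) * x^(n+1) + C
integral of 37x^14 dx
= 37/15 * x^15 + C
The coefficient in lowest terms is 37/15, and its numerator is 37

37


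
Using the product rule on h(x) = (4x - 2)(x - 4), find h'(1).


Let u(x) = 4x - 2 and v(x) = x - 4
u'(x) = 4
v'(x) = 1
Product rule: h'(x) = u'(x)*v(x) + u(x)*v'(x)
= 4 * (x - 4) + (4x - 2) * 1
At x = 1:
u(1) = 4 * 1 - 2 = 2
v(1) = 1 * 1 - 4 = -3
h'(1) = 4 * (-3) + 2 * 1
= -12 + 2
= -10

-10


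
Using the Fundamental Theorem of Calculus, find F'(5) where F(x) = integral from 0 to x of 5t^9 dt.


By the Fundamental Theorem of Calculus (Part 1):
If F(x) = integral from 0 to x of f(t) dt, then F'(x) = f(x)
Here f(t) = 5t^9
So F'(x) = 5x^9
Evaluate at x = 5:
F'(5) = 5 * 5^9
= 5 * 1953125
= 9765625

9765625


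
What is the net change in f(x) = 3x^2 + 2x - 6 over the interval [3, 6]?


Net change = f(b) - f(a)
f(x) = 3x^2 + 2x - 6
Compute f(6):
f(6) = 3 * 6^2 + 2 * 6 - 6
= 108 + 12 - 6
= 114
Compute f(3):
f(3) = 3 * 3^2 + 2 * 3 - 6
= 27 + 6 - 6
= 27
Net change = 114 - 27 = 87

87


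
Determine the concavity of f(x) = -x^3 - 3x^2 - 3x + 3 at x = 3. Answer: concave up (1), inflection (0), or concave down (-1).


Concavity is determined by the sign of f''(x).
f(x) = -x^3 - 3x^2 - 3x + 3
f'(x) = -3x^2 - 6x - 3
f''(x) = -6x - 6
f''(3) = -6 * 3 - 6
= -18 - 6
= -24
Since f''(3) < 0, the function is concave down (-1)

-1


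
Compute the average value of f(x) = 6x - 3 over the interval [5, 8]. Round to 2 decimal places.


Average value = 1/(b-a) * integral from a to b of f(x) dx
First compute the integral of 6x - 3:
F(x) = 3x^2 - 3x
F(8) = 3 * 64 - 3 * 8 = 168
F(5) = 3 * 25 - 3 * 5 = 60
Integral = 168 - 60 = 108
Average = 108 / (8 - 5) = 108 / 3
= 36 = 36.00

36.00


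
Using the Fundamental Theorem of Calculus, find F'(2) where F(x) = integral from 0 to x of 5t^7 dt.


By the Fundamental Theorem of Calculus (Part 1):
If F(x) = integral from 0 to x of f(t) dt, then F'(x) = f(x)
Here f(t) = 5t^7
So F'(x) = 5x^7
Evaluate at x = 2:
F'(2) = 5 * 2^7
= 5 * 128
= 640

640


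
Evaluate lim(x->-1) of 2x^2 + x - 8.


Since polynomials are continuous, we use direct substitution.
lim(x->-1) of 2x^2 + x - 8
= 2 * (-1)^2 + 1 * (-1) - 8
= 2 - 1 - 8
= -7

-7


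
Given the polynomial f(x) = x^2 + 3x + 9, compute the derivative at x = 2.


Differentiate term by term using power and sum rules:
f(x) = x^2 + 3x + 9
f'(x) = 2x + 3
Substitute x = 2:
f'(2) = 2 * 2 + 3
= 4 + 3
= 7

7


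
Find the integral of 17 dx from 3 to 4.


The integral of a constant k over [a, b] equals k * (b - a).
integral from 3 to 4 of 17 dx
= 17 * (4 - 3)
= 17 * 1
= 17

17


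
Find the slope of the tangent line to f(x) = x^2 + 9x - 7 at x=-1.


The slope of the tangent line equals f'(x) at the point.
f(x) = x^2 + 9x - 7
f'(x) = 2x + 9
At x = -1:
f'(-1) = 2 * (-1) + 9
= -2 + 9
= 7

7


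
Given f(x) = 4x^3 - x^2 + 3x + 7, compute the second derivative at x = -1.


First derivative:
f'(x) = 12x^2 - 2x + 3
Second derivative:
f''(x) = 24x - 2
Substitute x = -1:
f''(-1) = 24 * (-1) - 2
= -24 - 2
= -26

-26


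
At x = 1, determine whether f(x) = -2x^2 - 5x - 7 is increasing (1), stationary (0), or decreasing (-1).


Compute f'(x) to determine behavior:
f'(x) = -4x - 5
f'(1) = -4 * 1 - 5
= -4 - 5
= -9
Since f'(1) < 0, the function is decreasing (-1)

-1


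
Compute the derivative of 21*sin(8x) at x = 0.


Apply the chain rule to differentiate 21*sin(8x):
d/dx [21*sin(8x)]
= 21 * cos(8x) * d/dx(8x)
= 21 * 8 * cos(8x)
= 168 * cos(8x)
Evaluate at x = 0:
= 168 * cos(0)
= 168 * 1
= 168

168


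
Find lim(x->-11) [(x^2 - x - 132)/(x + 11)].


Direct substitution gives 0/0, so we factor the numerator.
Factor: (x^2 - x - 132) = (x + 11)(x - 12)
Cancel the common factor (x + 11):
(x^2 - x - 132)/(x + 11) = (x - 12)
Now substitute x = -11:
= (-11) - (12) = -23

-23


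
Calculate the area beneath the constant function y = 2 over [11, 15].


The area under a constant function y = 2 is a rectangle.
Width = 15 - 11 = 4
Height = 2
Area = width * height
= 4 * 2
= 8

8


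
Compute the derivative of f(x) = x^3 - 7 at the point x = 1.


Differentiate f(x) = x^3 - 7 term by term:
f'(x) = 3x^2
Substitute x = 1:
f'(1) = 3 * 1^2 + 0 * 1 + 0
= 3 + 0 + 0
= 3

3


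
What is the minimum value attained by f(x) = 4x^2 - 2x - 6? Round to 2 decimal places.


For a quadratic f(x) = ax^2 + bx + c with a > 0, the minimum is at the vertex.
Vertex x-coordinate: x = -b/(2a)
x = -(-2) / (2 * 4)
x = 2/8 = 1/4
Substitute back to find the minimum value:
f(1/4) = 4 * (1/4)^2 - 2 * (1/4) - 6
= 1/4 - 1/2 - 6
= -25/4 = -6.25

-6.25


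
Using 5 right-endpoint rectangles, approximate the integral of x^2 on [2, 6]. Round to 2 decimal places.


Right Riemann sum uses right endpoints of each subinterval.
Interval: [2, 6], n = 5
dx = (6 - 2) / 5 = 4/5
Right endpoints: [14/5, 18/5, 22/5, 26/5, 6]
f values: [196/25, 324/25, 484/25, 676/25, 36]
Sum = dx * (sum of f values)
= 4/5 * 516/5
= 2064/25 = 82.56

82.56


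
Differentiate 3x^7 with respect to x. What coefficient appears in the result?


We apply the power rule: d/dx [ax^n] = a*n * x^(n-1)
d/dx [3x^7]
= 3 * 7 * x^(7-1)
= 21x^6
The coefficient is 21

21


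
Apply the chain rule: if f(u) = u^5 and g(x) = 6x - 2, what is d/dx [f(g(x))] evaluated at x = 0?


Using the chain rule: (f(g(x)))' = f'(g(x)) * g'(x)
First, find g(0):
g(0) = 6 * 0 - 2 = -2
Next, f'(u) = 5u^4
And g'(x) = 6
So f'(g(0)) * g'(0)
= 5 * (-2)^4 * 6
= 5 * 16 * 6
= 480

480


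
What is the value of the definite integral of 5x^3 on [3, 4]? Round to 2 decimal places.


Find the antiderivative of 5x^3:
F(x) = 5/4 * x^4
Apply the Fundamental Theorem of Calculus:
F(4) - F(3)
= 5/4 * 4^4 - 5/4 * 3^4
= 5/4 * (256 - 81)
= 5/4 * 175
= 875/4 = 218.75

218.75


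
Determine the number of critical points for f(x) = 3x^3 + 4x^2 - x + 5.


Find where f'(x) = 0:
f(x) = 3x^3 + 4x^2 - x + 5
f'(x) = 9x^2 + 8x - 1
This is a quadratic in x. Use the discriminant to count real roots.
Discriminant = (8)^2 - 4 * 9 * (-1)
= 64 - (-36)
= 100
Since discriminant > 0, f'(x) = 0 has 2 real solutions.
Number of critical points: 2

2


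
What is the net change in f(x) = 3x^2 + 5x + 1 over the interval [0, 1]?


Net change = f(b) - f(a)
f(x) = 3x^2 + 5x + 1
Compute f(1):
f(1) = 3 * 1^2 + 5 * 1 + 1
= 3 + 5 + 1
= 9
Compute f(0):
f(0) = 3 * 0^2 + 5 * 0 + 1
= 0 + 0 + 1
= 1
Net change = 9 - 1 = 8

8


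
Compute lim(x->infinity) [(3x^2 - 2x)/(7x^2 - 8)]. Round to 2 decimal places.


For limits at infinity with equal-degree polynomials,
we compare leading coefficients.
Numerator leading term: 3x^2
Denominator leading term: 7x^2
Divide both by x^2:
lim = (3 - 2/x) / (7 - 8/x^2)
As x -> infinity, the 1/x and 1/x^2 terms vanish:
= 3/7 ≈ 0.43

0.43


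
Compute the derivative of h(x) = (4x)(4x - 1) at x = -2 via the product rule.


Let u(x) = 4x and v(x) = 4x - 1
u'(x) = 4
v'(x) = 4
Product rule: h'(x) = u'(x)*v(x) + u(x)*v'(x)
= 4 * (4x - 1) + (4x) * 4
At x = -2:
u(-2) = 4 * (-2) + 0 = -8
v(-2) = 4 * (-2) - 1 = -9
h'(-2) = 4 * (-9) + (-8) * 4
= -36 - 32
= -68

-68


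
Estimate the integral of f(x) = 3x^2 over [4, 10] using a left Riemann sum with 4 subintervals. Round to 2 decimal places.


Left Riemann sum uses left endpoints of each subinterval.
Interval: [4, 10], n = 4
dx = (10 - 4) / 4 = 3/2
Left endpoints: [4, 11/2, 7, 17/2]
f values: [48, 363/4, 147, 867/4]
Sum = dx * (sum of f values)
= 3/2 * 1005/2
= 3015/4 = 753.75

753.75


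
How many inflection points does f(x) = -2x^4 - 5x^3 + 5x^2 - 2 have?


Inflection points occur where f''(x) = 0 and concavity changes.
f(x) = -2x^4 - 5x^3 + 5x^2 - 2
f'(x) = -8x^3 - 15x^2 + 10x
f''(x) = -24x^2 - 30x + 10
This is a quadratic in x. Use the discriminant to count real roots.
Discriminant = (-30)^2 - 4 * (-24) * 10
= 900 - (-960)
= 1860
Since discriminant > 0, f''(x) = 0 has 2 distinct real solutions.
A quadratic with two distinct real roots changes sign at each root, so concavity changes at both.
Number of inflection points: 2

2


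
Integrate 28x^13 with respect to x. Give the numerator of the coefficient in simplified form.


Apply the power rule for integration:
integral of ax^n dx = a/(n+1) * x^(n+1) + C
integral of 28x^13 dx
= 28/14 * x^14 + C
= 2 * x^14 + C
The coefficient in lowest terms is 2 = 2/1, so its numerator is 2

2


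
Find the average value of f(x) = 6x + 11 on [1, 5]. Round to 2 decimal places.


Average value = 1/(b-a) * integral from a to b of f(x) dx
First compute the integral of 6x + 11:
F(x) = 3x^2 + 11x
F(5) = 3 * 25 + 11 * 5 = 130
F(1) = 3 * 1 + 11 * 1 = 14
Integral = 130 - 14 = 116
Average = 116 / (5 - 1) = 116 / 4
= 29 = 29.00

29.00


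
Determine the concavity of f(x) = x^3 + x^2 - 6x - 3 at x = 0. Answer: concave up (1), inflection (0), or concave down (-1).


Concavity is determined by the sign of f''(x).
f(x) = x^3 + x^2 - 6x - 3
f'(x) = 3x^2 + 2x - 6
f''(x) = 6x + 2
f''(0) = 6 * 0 + 2
= 0 + 2
= 2
Since f''(0) > 0, the function is concave up (1)

1


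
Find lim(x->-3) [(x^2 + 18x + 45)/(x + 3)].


Direct substitution gives 0/0, so we factor the numerator.
Factor: (x^2 + 18x + 45) = (x + 3)(x + 15)
Cancel the common factor (x + 3):
(x^2 + 18x + 45)/(x + 3) = (x + 15)
Now substitute x = -3:
= (-3) - (-15) = 12

12


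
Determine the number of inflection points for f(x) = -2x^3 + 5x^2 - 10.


Inflection points occur where f''(x) = 0 and concavity changes.
f(x) = -2x^3 + 5x^2 - 10
f'(x) = -6x^2 + 10x
f''(x) = -12x + 10
Set f''(x) = 0:
-12x + 10 = 0
x = -10 / (-12) = 5/6
Since f''(x) is linear (degree 1), it changes sign at this point.
Therefore there is exactly 1 inflection point.

1


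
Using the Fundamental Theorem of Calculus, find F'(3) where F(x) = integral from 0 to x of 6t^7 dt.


By the Fundamental Theorem of Calculus (Part 1):
If F(x) = integral from 0 to x of f(t) dt, then F'(x) = f(x)
Here f(t) = 6t^7
So F'(x) = 6x^7
Evaluate at x = 3:
F'(3) = 6 * 3^7
= 6 * 2187
= 13122

13122


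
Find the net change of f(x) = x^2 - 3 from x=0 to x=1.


Net change = f(b) - f(a)
f(x) = x^2 - 3
Compute f(1):
f(1) = 1 * 1^2 + 0 * 1 - 3
= 1 + 0 - 3
= -2
Compute f(0):
f(0) = 1 * 0^2 + 0 * 0 - 3
= 0 + 0 - 3
= -3
Net change = -2 - (-3) = 1

1


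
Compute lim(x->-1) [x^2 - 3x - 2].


Since polynomials are continuous, we use direct substitution.
lim(x->-1) of x^2 - 3x - 2
= 1 * (-1)^2 - 3 * (-1) - 2
= 1 + 3 - 2
= 2

2


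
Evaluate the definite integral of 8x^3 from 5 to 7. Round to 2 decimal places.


Find the antiderivative of 8x^3:
F(x) = 8/4 * x^4
Apply the Fundamental Theorem of Calculus:
F(7) - F(5)
= 8/4 * 7^4 - 8/4 * 5^4
= 8/4 * (2401 - 625)
= 8/4 * 1776
= 3552 = 3552.00

3552.00


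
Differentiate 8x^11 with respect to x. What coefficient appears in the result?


We apply the power rule: d/dx [ax^n] = a*n * x^(n-1)
d/dx [8x^11]
= 8 * 11 * x^(11-1)
= 88x^10
The coefficient is 88

88


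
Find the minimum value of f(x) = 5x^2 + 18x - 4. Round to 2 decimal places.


For a quadratic f(x) = ax^2 + bx + c with a > 0, the minimum is at the vertex.
Vertex x-coordinate: x = -b/(2a)
x = -(18) / (2 * 5)
x = -18/10 = -9/5
Substitute back to find the minimum value:
f(-9/5) = 5 * (-9/5)^2 + 18 * (-9/5) - 4
= 81/5 - 162/5 - 4
= -101/5 = -20.20

-20.20


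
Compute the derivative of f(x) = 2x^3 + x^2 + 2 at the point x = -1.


Differentiate f(x) = 2x^3 + x^2 + 2 term by term:
f'(x) = 6x^2 + 2x
Substitute x = -1:
f'(-1) = 6 * (-1)^2 + 2 * (-1) + 0
= 6 - 2 + 0
= 4

4


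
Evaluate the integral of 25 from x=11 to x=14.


The integral of a constant k over [a, b] equals k * (b - a).
integral from 11 to 14 of 25 dx
= 25 * (14 - 11)
= 25 * 3
= 75

75


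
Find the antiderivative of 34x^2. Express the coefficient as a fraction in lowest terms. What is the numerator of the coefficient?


Apply the power rule for integration:
integral of ax^n dx = a/(n+1) * x^(n+1) + C
integral of 34x^2 dx
= 34/3 * x^3 + C
The coefficient in lowest terms is 34/3, and its numerator is 34

34


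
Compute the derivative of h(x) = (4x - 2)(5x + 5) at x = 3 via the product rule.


Let u(x) = 4x - 2 and v(x) = 5x + 5
u'(x) = 4
v'(x) = 5
Product rule: h'(x) = u'(x)*v(x) + u(x)*v'(x)
= 4 * (5x + 5) + (4x - 2) * 5
At x = 3:
u(3) = 4 * 3 - 2 = 10
v(3) = 5 * 3 + 5 = 20
h'(3) = 4 * 20 + 10 * 5
= 80 + 50
= 130

130


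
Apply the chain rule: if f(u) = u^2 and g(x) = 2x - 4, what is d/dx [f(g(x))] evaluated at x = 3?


Using the chain rule: (f(g(x)))' = f'(g(x)) * g'(x)
First, find g(3):
g(3) = 2 * 3 - 4 = 2
Next, f'(u) = 2u
And g'(x) = 2
So f'(g(3)) * g'(3)
= 2 * 2 * 2
= 8

8


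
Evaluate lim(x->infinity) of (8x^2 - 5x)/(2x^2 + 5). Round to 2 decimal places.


For limits at infinity with equal-degree polynomials,
we compare leading coefficients.
Numerator leading term: 8x^2
Denominator leading term: 2x^2
Divide both by x^2:
lim = (8 - 5/x) / (2 + 5/x^2)
As x -> infinity, the 1/x and 1/x^2 terms vanish:
= 8/2 = 4 = 4.00

4.00


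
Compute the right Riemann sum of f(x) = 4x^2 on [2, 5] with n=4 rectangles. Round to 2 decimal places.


Right Riemann sum uses right endpoints of each subinterval.
Interval: [2, 5], n = 4
dx = (5 - 2) / 4 = 3/4
Right endpoints: [11/4, 7/2, 17/4, 5]
f values: [121/4, 49, 289/4, 100]
Sum = dx * (sum of f values)
= 3/4 * 503/2
= 1509/8 ≈ 188.63

188.63


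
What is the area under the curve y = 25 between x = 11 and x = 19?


The area under a constant function y = 25 is a rectangle.
Width = 19 - 11 = 8
Height = 25
Area = width * height
= 8 * 25
= 200

200


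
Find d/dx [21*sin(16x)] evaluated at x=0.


Apply the chain rule to differentiate 21*sin(16x):
d/dx [21*sin(16x)]
= 21 * cos(16x) * d/dx(16x)
= 21 * 16 * cos(16x)
= 336 * cos(16x)
Evaluate at x = 0:
= 336 * cos(0)
= 336 * 1
= 336

336


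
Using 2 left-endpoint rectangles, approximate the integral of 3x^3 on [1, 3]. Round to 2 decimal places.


Left Riemann sum uses left endpoints of each subinterval.
Interval: [1, 3], n = 2
dx = (3 - 1) / 2 = 1
Left endpoints: [1, 2]
f values: [3, 24]
Sum = dx * (sum of f values)
= 1 * 27
= 27 = 27.00

27.00


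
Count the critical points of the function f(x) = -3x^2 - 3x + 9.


Find where f'(x) = 0:
f'(x) = -6x - 3
Set f'(x) = 0:
-6x - 3 = 0
x = 3 / (-6) = -1/2
This is a linear equation in x, so there is exactly one solution.
Number of critical points: 1

1


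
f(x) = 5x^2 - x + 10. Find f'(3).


Differentiate term by term using power and sum rules:
f(x) = 5x^2 - x + 10
f'(x) = 10x - 1
Substitute x = 3:
f'(3) = 10 * 3 - 1
= 30 - 1
= 29

29


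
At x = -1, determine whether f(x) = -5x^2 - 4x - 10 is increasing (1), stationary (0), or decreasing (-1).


Compute f'(x) to determine behavior:
f'(x) = -10x - 4
f'(-1) = -10 * (-1) - 4
= 10 - 4
= 6
Since f'(-1) > 0, the function is increasing (1)

1


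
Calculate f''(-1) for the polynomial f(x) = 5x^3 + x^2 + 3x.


First derivative:
f'(x) = 15x^2 + 2x + 3
Second derivative:
f''(x) = 30x + 2
Substitute x = -1:
f''(-1) = 30 * (-1) + 2
= -30 + 2
= -28

-28


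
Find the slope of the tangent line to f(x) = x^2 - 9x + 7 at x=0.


The slope of the tangent line equals f'(x) at the point.
f(x) = x^2 - 9x + 7
f'(x) = 2x - 9
At x = 0:
f'(0) = 2 * 0 - 9
= 0 - 9
= -9

-9


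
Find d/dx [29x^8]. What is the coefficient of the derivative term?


We apply the power rule: d/dx [ax^n] = a*n * x^(n-1)
d/dx [29x^8]
= 29 * 8 * x^(8-1)
= 232x^7
The coefficient is 232

232


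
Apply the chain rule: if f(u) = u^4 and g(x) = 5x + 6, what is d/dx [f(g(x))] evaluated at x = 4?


Using the chain rule: (f(g(x)))' = f'(g(x)) * g'(x)
First, find g(4):
g(4) = 5 * 4 + 6 = 26
Next, f'(u) = 4u^3
And g'(x) = 5
So f'(g(4)) * g'(4)
= 4 * 26^3 * 5
= 4 * 17576 * 5
= 351520

351520


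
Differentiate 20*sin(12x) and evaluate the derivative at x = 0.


Apply the chain rule to differentiate 20*sin(12x):
d/dx [20*sin(12x)]
= 20 * cos(12x) * d/dx(12x)
= 20 * 12 * cos(12x)
= 240 * cos(12x)
Evaluate at x = 0:
= 240 * cos(0)
= 240 * 1
= 240

240


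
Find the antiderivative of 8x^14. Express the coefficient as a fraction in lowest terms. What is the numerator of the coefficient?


Apply the power rule for integration:
integral of ax^n dx = a/(n+1) * x^(n+1) + C
integral of 8x^14 dx
= 8/15 * x^15 + C
The coefficient in lowest terms is 8/15, and its numerator is 8

8


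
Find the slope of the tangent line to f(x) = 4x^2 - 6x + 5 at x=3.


The slope of the tangent line equals f'(x) at the point.
f(x) = 4x^2 - 6x + 5
f'(x) = 8x - 6
At x = 3:
f'(3) = 8 * 3 - 6
= 24 - 6
= 18

18


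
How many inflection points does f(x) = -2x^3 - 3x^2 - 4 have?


Inflection points occur where f''(x) = 0 and concavity changes.
f(x) = -2x^3 - 3x^2 - 4
f'(x) = -6x^2 - 6x
f''(x) = -12x - 6
Set f''(x) = 0:
-12x - 6 = 0
x = 6 / (-12) = -1/2
Since f''(x) is linear (degree 1), it changes sign at this point.
Therefore there is exactly 1 inflection point.

1


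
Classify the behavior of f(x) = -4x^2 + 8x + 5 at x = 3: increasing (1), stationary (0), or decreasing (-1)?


Compute f'(x) to determine behavior:
f'(x) = -8x + 8
f'(3) = -8 * 3 + 8
= -24 + 8
= -16
Since f'(3) < 0, the function is decreasing (-1)

-1


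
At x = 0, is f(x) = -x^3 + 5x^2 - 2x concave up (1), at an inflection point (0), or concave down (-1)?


Concavity is determined by the sign of f''(x).
f(x) = -x^3 + 5x^2 - 2x
f'(x) = -3x^2 + 10x - 2
f''(x) = -6x + 10
f''(0) = -6 * 0 + 10
= 0 + 10
= 10
Since f''(0) > 0, the function is concave up (1)

1


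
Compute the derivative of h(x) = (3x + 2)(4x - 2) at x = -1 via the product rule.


Let u(x) = 3x + 2 and v(x) = 4x - 2
u'(x) = 3
v'(x) = 4
Product rule: h'(x) = u'(x)*v(x) + u(x)*v'(x)
= 3 * (4x - 2) + (3x + 2) * 4
At x = -1:
u(-1) = 3 * (-1) + 2 = -1
v(-1) = 4 * (-1) - 2 = -6
h'(-1) = 3 * (-6) + (-1) * 4
= -18 - 4
= -22

-22


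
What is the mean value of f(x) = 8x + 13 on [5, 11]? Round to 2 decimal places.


Average value = 1/(b-a) * integral from a to b of f(x) dx
First compute the integral of 8x + 13:
F(x) = 4x^2 + 13x
F(11) = 4 * 121 + 13 * 11 = 627
F(5) = 4 * 25 + 13 * 5 = 165
Integral = 627 - 165 = 462
Average = 462 / (11 - 5) = 462 / 6
= 77 = 77.00

77.00


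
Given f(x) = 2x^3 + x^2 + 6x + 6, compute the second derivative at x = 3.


First derivative:
f'(x) = 6x^2 + 2x + 6
Second derivative:
f''(x) = 12x + 2
Substitute x = 3:
f''(3) = 12 * 3 + 2
= 36 + 2
= 38

38


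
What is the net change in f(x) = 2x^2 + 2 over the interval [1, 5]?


Net change = f(b) - f(a)
f(x) = 2x^2 + 2
Compute f(5):
f(5) = 2 * 5^2 + 0 * 5 + 2
= 50 + 0 + 2
= 52
Compute f(1):
f(1) = 2 * 1^2 + 0 * 1 + 2
= 2 + 0 + 2
= 4
Net change = 52 - 4 = 48

48


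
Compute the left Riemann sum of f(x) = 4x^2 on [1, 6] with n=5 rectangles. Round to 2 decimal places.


Left Riemann sum uses left endpoints of each subinterval.
Interval: [1, 6], n = 5
dx = (6 - 1) / 5 = 1
Left endpoints: [1, 2, 3, 4, 5]
f values: [4, 16, 36, 64, 100]
Sum = dx * (sum of f values)
= 1 * 220
= 220 = 220.00

220.00


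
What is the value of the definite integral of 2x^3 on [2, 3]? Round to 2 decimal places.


Find the antiderivative of 2x^3:
F(x) = 2/4 * x^4
Apply the Fundamental Theorem of Calculus:
F(3) - F(2)
= 2/4 * 3^4 - 2/4 * 2^4
= 2/4 * (81 - 16)
= 2/4 * 65
= 65/2 = 32.50

32.50


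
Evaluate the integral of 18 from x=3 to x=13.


The integral of a constant k over [a, b] equals k * (b - a).
integral from 3 to 13 of 18 dx
= 18 * (13 - 3)
= 18 * 10
= 180

180


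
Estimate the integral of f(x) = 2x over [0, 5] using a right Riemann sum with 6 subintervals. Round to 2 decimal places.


Right Riemann sum uses right endpoints of each subinterval.
Interval: [0, 5], n = 6
dx = (5 - 0) / 6 = 5/6
Right endpoints: [5/6, 5/3, 5/2, 10/3, 25/6, 5]
f values: [5/3, 10/3, 5, 20/3, 25/3, 10]
Sum = dx * (sum of f values)
= 5/6 * 35
= 175/6 ≈ 29.17

29.17


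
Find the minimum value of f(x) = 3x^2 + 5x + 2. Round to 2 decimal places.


For a quadratic f(x) = ax^2 + bx + c with a > 0, the minimum is at the vertex.
Vertex x-coordinate: x = -b/(2a)
x = -(5) / (2 * 3)
x = -5/6
Substitute back to find the minimum value:
f(-5/6) = 3 * (-5/6)^2 + 5 * (-5/6) + 2
= 25/12 - 25/6 + 2
= -1/12 ≈ -0.08

-0.08


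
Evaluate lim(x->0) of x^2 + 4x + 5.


Since polynomials are continuous, we use direct substitution.
lim(x->0) of x^2 + 4x + 5
= 1 * 0^2 + 4 * 0 + 5
= 0 + 0 + 5
= 5

5


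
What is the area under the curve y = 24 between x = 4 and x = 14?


The area under a constant function y = 24 is a rectangle.
Width = 14 - 4 = 10
Height = 24
Area = width * height
= 10 * 24
= 240

240


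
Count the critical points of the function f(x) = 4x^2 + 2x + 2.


Find where f'(x) = 0:
f'(x) = 8x + 2
Set f'(x) = 0:
8x + 2 = 0
x = -2 / 8 = -1/4
This is a linear equation in x, so there is exactly one solution.
Number of critical points: 1

1


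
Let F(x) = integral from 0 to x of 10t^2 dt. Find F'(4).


By the Fundamental Theorem of Calculus (Part 1):
If F(x) = integral from 0 to x of f(t) dt, then F'(x) = f(x)
Here f(t) = 10t^2
So F'(x) = 10x^2
Evaluate at x = 4:
F'(4) = 10 * 4^2
= 10 * 16
= 160

160


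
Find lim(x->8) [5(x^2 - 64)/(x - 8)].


Direct substitution gives 0/0, so we factor the numerator.
Factor: 5(x^2 - 64) = 5 * (x - 8)(x + 8)
Cancel the common factor (x - 8):
5(x^2 - 64)/(x - 8) = 5 * (x + 8)
Now substitute x = 8:
= 5 * (8 + 8) = 80

80


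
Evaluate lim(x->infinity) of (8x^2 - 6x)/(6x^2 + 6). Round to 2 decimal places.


For limits at infinity with equal-degree polynomials,
we compare leading coefficients.
Numerator leading term: 8x^2
Denominator leading term: 6x^2
Divide both by x^2:
lim = (8 - 6/x) / (6 + 6/x^2)
As x -> infinity, the 1/x and 1/x^2 terms vanish:
= 8/6 = 4/3 ≈ 1.33

1.33


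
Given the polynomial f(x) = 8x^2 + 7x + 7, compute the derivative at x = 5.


Differentiate term by term using power and sum rules:
f(x) = 8x^2 + 7x + 7
f'(x) = 16x + 7
Substitute x = 5:
f'(5) = 16 * 5 + 7
= 80 + 7
= 87

87


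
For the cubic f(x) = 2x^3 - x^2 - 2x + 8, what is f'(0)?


Differentiate f(x) = 2x^3 - x^2 - 2x + 8 term by term:
f'(x) = 6x^2 - 2x - 2
Substitute x = 0:
f'(0) = 6 * 0^2 - 2 * 0 - 2
= 0 + 0 - 2
= -2

-2


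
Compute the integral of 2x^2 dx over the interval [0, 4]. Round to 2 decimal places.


Find the antiderivative of 2x^2:
F(x) = 2/3 * x^3
Apply the Fundamental Theorem of Calculus:
F(4) - F(0)
= 2/3 * 4^3 - 2/3 * 0^3
= 2/3 * (64 - 0)
= 2/3 * 64
= 128/3 ≈ 42.67

42.67


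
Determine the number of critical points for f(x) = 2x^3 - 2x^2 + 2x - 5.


Find where f'(x) = 0:
f(x) = 2x^3 - 2x^2 + 2x - 5
f'(x) = 6x^2 - 4x + 2
This is a quadratic in x. Use the discriminant to count real roots.
Discriminant = (-4)^2 - 4 * 6 * 2
= 16 - 48
= -32
Since discriminant < 0, f'(x) = 0 has no real solutions.
Number of critical points: 0

0


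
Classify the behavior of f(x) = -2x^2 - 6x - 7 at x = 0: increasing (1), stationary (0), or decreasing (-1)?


Compute f'(x) to determine behavior:
f'(x) = -4x - 6
f'(0) = -4 * 0 - 6
= 0 - 6
= -6
Since f'(0) < 0, the function is decreasing (-1)

-1


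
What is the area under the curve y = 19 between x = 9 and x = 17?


The area under a constant function y = 19 is a rectangle.
Width = 17 - 9 = 8
Height = 19
Area = width * height
= 8 * 19
= 152

152


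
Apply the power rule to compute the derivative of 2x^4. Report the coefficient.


We apply the power rule: d/dx [ax^n] = a*n * x^(n-1)
d/dx [2x^4]
= 2 * 4 * x^(4-1)
= 8x^3
The coefficient is 8

8


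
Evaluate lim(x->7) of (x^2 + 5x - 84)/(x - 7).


Direct substitution gives 0/0, so we factor the numerator.
Factor: (x^2 + 5x - 84) = (x - 7)(x + 12)
Cancel the common factor (x - 7):
(x^2 + 5x - 84)/(x - 7) = (x + 12)
Now substitute x = 7:
= (7) - (-12) = 19

19


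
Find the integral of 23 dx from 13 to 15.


The integral of a constant k over [a, b] equals k * (b - a).
integral from 13 to 15 of 23 dx
= 23 * (15 - 13)
= 23 * 2
= 46

46


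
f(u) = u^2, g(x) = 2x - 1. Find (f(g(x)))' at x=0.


Using the chain rule: (f(g(x)))' = f'(g(x)) * g'(x)
First, find g(0):
g(0) = 2 * 0 - 1 = -1
Next, f'(u) = 2u
And g'(x) = 2
So f'(g(0)) * g'(0)
= 2 * (-1) * 2
= -4

-4


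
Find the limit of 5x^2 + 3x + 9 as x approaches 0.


Since polynomials are continuous, we use direct substitution.
lim(x->0) of 5x^2 + 3x + 9
= 5 * 0^2 + 3 * 0 + 9
= 0 + 0 + 9
= 9

9


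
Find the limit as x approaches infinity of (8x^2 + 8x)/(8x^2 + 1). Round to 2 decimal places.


For limits at infinity with equal-degree polynomials,
we compare leading coefficients.
Numerator leading term: 8x^2
Denominator leading term: 8x^2
Divide both by x^2:
lim = (8 + 8/x) / (8 + 1/x^2)
As x -> infinity, the 1/x and 1/x^2 terms vanish:
= 8/8 = 1 = 1.00

1.00


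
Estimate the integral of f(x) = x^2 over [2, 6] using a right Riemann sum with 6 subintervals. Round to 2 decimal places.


Right Riemann sum uses right endpoints of each subinterval.
Interval: [2, 6], n = 6
dx = (6 - 2) / 6 = 2/3
Right endpoints: [8/3, 10/3, 4, 14/3, 16/3, 6]
f values: [64/9, 100/9, 16, 196/9, 256/9, 36]
Sum = dx * (sum of f values)
= 2/3 * 1084/9
= 2168/27 ≈ 80.30

80.30


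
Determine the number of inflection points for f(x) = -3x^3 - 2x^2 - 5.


Inflection points occur where f''(x) = 0 and concavity changes.
f(x) = -3x^3 - 2x^2 - 5
f'(x) = -9x^2 - 4x
f''(x) = -18x - 4
Set f''(x) = 0:
-18x - 4 = 0
x = 4 / (-18) = -2/9
Since f''(x) is linear (degree 1), it changes sign at this point.
Therefore there is exactly 1 inflection point.

1


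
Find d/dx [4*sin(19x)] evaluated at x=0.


Apply the chain rule to differentiate 4*sin(19x):
d/dx [4*sin(19x)]
= 4 * cos(19x) * d/dx(19x)
= 4 * 19 * cos(19x)
= 76 * cos(19x)
Evaluate at x = 0:
= 76 * cos(0)
= 76 * 1
= 76

76


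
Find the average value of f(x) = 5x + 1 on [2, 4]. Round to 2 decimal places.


Average value = 1/(b-a) * integral from a to b of f(x) dx
First compute the integral of 5x + 1:
F(x) = (5/2)x^2 + x
F(4) = 5/2 * 16 + 1 * 4 = 44
F(2) = 5/2 * 4 + 1 * 2 = 12
Integral = 44 - 12 = 32
Average = 32 / (4 - 2) = 32 / 2
= 16 = 16.00

16.00


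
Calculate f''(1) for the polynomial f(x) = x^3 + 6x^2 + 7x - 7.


First derivative:
f'(x) = 3x^2 + 12x + 7
Second derivative:
f''(x) = 6x + 12
Substitute x = 1:
f''(1) = 6 * 1 + 12
= 6 + 12
= 18

18


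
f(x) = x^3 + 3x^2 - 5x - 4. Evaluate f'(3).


Differentiate f(x) = x^3 + 3x^2 - 5x - 4 term by term:
f'(x) = 3x^2 + 6x - 5
Substitute x = 3:
f'(3) = 3 * 3^2 + 6 * 3 - 5
= 27 + 18 - 5
= 40

40


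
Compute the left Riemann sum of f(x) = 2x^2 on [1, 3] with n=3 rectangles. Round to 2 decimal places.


Left Riemann sum uses left endpoints of each subinterval.
Interval: [1, 3], n = 3
dx = (3 - 1) / 3 = 2/3
Left endpoints: [1, 5/3, 7/3]
f values: [2, 50/9, 98/9]
Sum = dx * (sum of f values)
= 2/3 * 166/9
= 332/27 ≈ 12.30

12.30


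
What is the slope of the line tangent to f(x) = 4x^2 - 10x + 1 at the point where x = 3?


The slope of the tangent line equals f'(x) at the point.
f(x) = 4x^2 - 10x + 1
f'(x) = 8x - 10
At x = 3:
f'(3) = 8 * 3 - 10
= 24 - 10
= 14

14


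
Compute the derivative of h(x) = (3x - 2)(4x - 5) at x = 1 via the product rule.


Let u(x) = 3x - 2 and v(x) = 4x - 5
u'(x) = 3
v'(x) = 4
Product rule: h'(x) = u'(x)*v(x) + u(x)*v'(x)
= 3 * (4x - 5) + (3x - 2) * 4
At x = 1:
u(1) = 3 * 1 - 2 = 1
v(1) = 4 * 1 - 5 = -1
h'(1) = 3 * (-1) + 1 * 4
= -3 + 4
= 1

1


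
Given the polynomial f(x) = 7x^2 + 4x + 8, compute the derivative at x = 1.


Differentiate term by term using power and sum rules:
f(x) = 7x^2 + 4x + 8
f'(x) = 14x + 4
Substitute x = 1:
f'(1) = 14 * 1 + 4
= 14 + 4
= 18

18


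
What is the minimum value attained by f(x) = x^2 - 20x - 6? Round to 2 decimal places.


For a quadratic f(x) = ax^2 + bx + c with a > 0, the minimum is at the vertex.
Vertex x-coordinate: x = -b/(2a)
x = -(-20) / (2 * 1)
x = 20/2 = 10
Substitute back to find the minimum value:
f(10) = 1 * 10^2 - 20 * 10 - 6
= 100 - 200 - 6
= -106 = -106.00

-106.00


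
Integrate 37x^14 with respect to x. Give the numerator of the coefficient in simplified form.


Apply the power rule for integration:
integral of ax^n dx = a/(n+1) * x^(n+1) + C
integral of 37x^14 dx
= 37/15 * x^15 + C
The coefficient in lowest terms is 37/15, and its numerator is 37

37


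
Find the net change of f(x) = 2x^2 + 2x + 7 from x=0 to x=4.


Net change = f(b) - f(a)
f(x) = 2x^2 + 2x + 7
Compute f(4):
f(4) = 2 * 4^2 + 2 * 4 + 7
= 32 + 8 + 7
= 47
Compute f(0):
f(0) = 2 * 0^2 + 2 * 0 + 7
= 0 + 0 + 7
= 7
Net change = 47 - 7 = 40

40


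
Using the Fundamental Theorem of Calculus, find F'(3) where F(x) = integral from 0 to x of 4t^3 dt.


By the Fundamental Theorem of Calculus (Part 1):
If F(x) = integral from 0 to x of f(t) dt, then F'(x) = f(x)
Here f(t) = 4t^3
So F'(x) = 4x^3
Evaluate at x = 3:
F'(3) = 4 * 3^3
= 4 * 27
= 108

108


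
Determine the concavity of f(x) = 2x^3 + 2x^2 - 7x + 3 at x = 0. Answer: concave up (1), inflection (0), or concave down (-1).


Concavity is determined by the sign of f''(x).
f(x) = 2x^3 + 2x^2 - 7x + 3
f'(x) = 6x^2 + 4x - 7
f''(x) = 12x + 4
f''(0) = 12 * 0 + 4
= 0 + 4
= 4
Since f''(0) > 0, the function is concave up (1)

1


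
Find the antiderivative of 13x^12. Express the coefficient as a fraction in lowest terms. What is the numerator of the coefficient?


Apply the power rule for integration:
integral of ax^n dx = a/(n+1) * x^(n+1) + C
integral of 13x^12 dx
= 13/13 * x^13 + C
= 1 * x^13 + C
The coefficient in lowest terms is 1 = 1/1, so its numerator is 1

1


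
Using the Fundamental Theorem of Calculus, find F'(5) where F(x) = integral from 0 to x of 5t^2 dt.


By the Fundamental Theorem of Calculus (Part 1):
If F(x) = integral from 0 to x of f(t) dt, then F'(x) = f(x)
Here f(t) = 5t^2
So F'(x) = 5x^2
Evaluate at x = 5:
F'(5) = 5 * 5^2
= 5 * 25
= 125

125


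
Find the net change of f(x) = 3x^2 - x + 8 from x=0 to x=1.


Net change = f(b) - f(a)
f(x) = 3x^2 - x + 8
Compute f(1):
f(1) = 3 * 1^2 - 1 * 1 + 8
= 3 - 1 + 8
= 10
Compute f(0):
f(0) = 3 * 0^2 - 1 * 0 + 8
= 0 + 0 + 8
= 8
Net change = 10 - 8 = 2

2


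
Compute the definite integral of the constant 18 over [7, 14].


The integral of a constant k over [a, b] equals k * (b - a).
integral from 7 to 14 of 18 dx
= 18 * (14 - 7)
= 18 * 7
= 126

126


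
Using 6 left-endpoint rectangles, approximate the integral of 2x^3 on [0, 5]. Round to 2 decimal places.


Left Riemann sum uses left endpoints of each subinterval.
Interval: [0, 5], n = 6
dx = (5 - 0) / 6 = 5/6
Left endpoints: [0, 5/6, 5/3, 5/2, 10/3, 25/6]
f values: [0, 125/108, 250/27, 125/4, 2000/27, 15625/108]
Sum = dx * (sum of f values)
= 5/6 * 3125/12
= 15625/72 ≈ 217.01

217.01


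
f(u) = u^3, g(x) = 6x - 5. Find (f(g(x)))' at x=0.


Using the chain rule: (f(g(x)))' = f'(g(x)) * g'(x)
First, find g(0):
g(0) = 6 * 0 - 5 = -5
Next, f'(u) = 3u^2
And g'(x) = 6
So f'(g(0)) * g'(0)
= 3 * (-5)^2 * 6
= 3 * 25 * 6
= 450

450


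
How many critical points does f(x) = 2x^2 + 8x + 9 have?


Find where f'(x) = 0:
f'(x) = 4x + 8
Set f'(x) = 0:
4x + 8 = 0
x = -8 / 4 = -2
This is a linear equation in x, so there is exactly one solution.
Number of critical points: 1

1


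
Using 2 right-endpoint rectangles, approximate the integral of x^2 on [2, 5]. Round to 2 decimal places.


Right Riemann sum uses right endpoints of each subinterval.
Interval: [2, 5], n = 2
dx = (5 - 2) / 2 = 3/2
Right endpoints: [7/2, 5]
f values: [49/4, 25]
Sum = dx * (sum of f values)
= 3/2 * 149/4
= 447/8 ≈ 55.88

55.88


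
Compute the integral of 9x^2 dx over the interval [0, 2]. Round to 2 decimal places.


Find the antiderivative of 9x^2:
F(x) = 9/3 * x^3
Apply the Fundamental Theorem of Calculus:
F(2) - F(0)
= 9/3 * 2^3 - 9/3 * 0^3
= 9/3 * (8 - 0)
= 9/3 * 8
= 24 = 24.00

24.00


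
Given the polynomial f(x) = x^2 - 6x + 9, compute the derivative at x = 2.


Differentiate term by term using power and sum rules:
f(x) = x^2 - 6x + 9
f'(x) = 2x - 6
Substitute x = 2:
f'(2) = 2 * 2 - 6
= 4 - 6
= -2

-2


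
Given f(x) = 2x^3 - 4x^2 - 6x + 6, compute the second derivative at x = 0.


First derivative:
f'(x) = 6x^2 - 8x - 6
Second derivative:
f''(x) = 12x - 8
Substitute x = 0:
f''(0) = 12 * 0 - 8
= 0 - 8
= -8

-8


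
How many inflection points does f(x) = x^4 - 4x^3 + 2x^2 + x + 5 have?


Inflection points occur where f''(x) = 0 and concavity changes.
f(x) = x^4 - 4x^3 + 2x^2 + x + 5
f'(x) = 4x^3 - 12x^2 + 4x + 1
f''(x) = 12x^2 - 24x + 4
This is a quadratic in x. Use the discriminant to count real roots.
Discriminant = (-24)^2 - 4 * 12 * 4
= 576 - 192
= 384
Since discriminant > 0, f''(x) = 0 has 2 distinct real solutions.
A quadratic with two distinct real roots changes sign at each root, so concavity changes at both.
Number of inflection points: 2

2


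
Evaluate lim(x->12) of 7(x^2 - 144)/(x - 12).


Direct substitution gives 0/0, so we factor the numerator.
Factor: 7(x^2 - 144) = 7 * (x - 12)(x + 12)
Cancel the common factor (x - 12):
7(x^2 - 144)/(x - 12) = 7 * (x + 12)
Now substitute x = 12:
= 7 * (12 + 12) = 168

168


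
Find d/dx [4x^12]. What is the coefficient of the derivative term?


We apply the power rule: d/dx [ax^n] = a*n * x^(n-1)
d/dx [4x^12]
= 4 * 12 * x^(12-1)
= 48x^11
The coefficient is 48

48


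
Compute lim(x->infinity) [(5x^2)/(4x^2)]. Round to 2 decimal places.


For limits at infinity with equal-degree polynomials,
we compare leading coefficients.
Numerator leading term: 5x^2
Denominator leading term: 4x^2
Divide both by x^2:
lim = (5) / (4)
As x -> infinity, the 1/x and 1/x^2 terms vanish:
= 5/4 = 1.25

1.25


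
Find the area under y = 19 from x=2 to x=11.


The area under a constant function y = 19 is a rectangle.
Width = 11 - 2 = 9
Height = 19
Area = width * height
= 9 * 19
= 171

171


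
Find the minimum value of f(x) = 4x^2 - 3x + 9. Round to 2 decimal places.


For a quadratic f(x) = ax^2 + bx + c with a > 0, the minimum is at the vertex.
Vertex x-coordinate: x = -b/(2a)
x = -(-3) / (2 * 4)
x = 3/8
Substitute back to find the minimum value:
f(3/8) = 4 * (3/8)^2 - 3 * (3/8) + 9
= 9/16 - 9/8 + 9
= 135/16 ≈ 8.44

8.44


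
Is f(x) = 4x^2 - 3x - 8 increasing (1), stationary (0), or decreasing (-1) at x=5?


Compute f'(x) to determine behavior:
f'(x) = 8x - 3
f'(5) = 8 * 5 - 3
= 40 - 3
= 37
Since f'(5) > 0, the function is increasing (1)

1
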